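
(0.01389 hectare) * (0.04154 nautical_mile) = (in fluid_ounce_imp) 1 hectare = 10000 m^2, so 0.01389 hectare = 0.01389 * 10000 = 138.9 m^2. 1 nautical_mile = 1852 m, so 0.04154 nautical_mile = 0.04154 * 1852 = 76.93208 m. Combine: 138.9 m^2 * 76.93208 m = 10685.866 m^3. 1 fluid_ounce_imp = 2.8413063e-05 m^3, so 10685.866 m^3 = 10685.866 / 2.8413063e-05 = 3.760899e+08 fluid_ounce_imp ≈ 3.761e+08 fluid_ounce_imp (4 s.f.). Final answer: 3.761e+08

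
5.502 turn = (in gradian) 1 turn = 6.2831853 rad, so 5.502 turn = 5.502 * 6.2831853 = 34.570086 rad. 1 gradian = 0.015707963 rad, so 34.570086 rad = 34.570086 / 0.015707963 = 2200.8 gradian ≈ 2201 gradian (4 s.f.). Final answer: 2201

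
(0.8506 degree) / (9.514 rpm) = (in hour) 1 degree = 0.017453293 rad, so 0.8506 degree = 0.8506 * 0.017453293 = 0.014845771 rad. 1 rpm = 0.10471976 rad/s, so 9.514 rpm = 9.514 * 0.10471976 = 0.99630375 rad/s. Combine: 0.014845771 rad / 0.99630375 rad/s = 0.014900848 s. 1 hour = 3600 s, so 0.014900848 s = 0.014900848 / 3600 = 4.1391244e-06 hour ≈ 4.139e-06 hour (4 s.f.). Final answer: 4.139e-06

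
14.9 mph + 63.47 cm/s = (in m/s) 1 mph = 0.44704 m/s, so 14.9 mph = 14.9 * 0.44704 = 6.660896 m/s. 1 cm/s = 0.01 m/s, so 63.47 cm/s = 63.47 * 0.01 = 0.6347 m/s. Sum: 6.660896 + 0.6347 = 7.295596 m/s. Result: 7.295596 m/s ≈ 7.296 m/s (4 s.f.). Final answer: 7.296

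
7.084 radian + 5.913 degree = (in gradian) 457.6. Check: 7.084 radian = 7.084 rad. 1 degree = 0.017453293 rad, so 5.913 degree = 5.913 * 0.017453293 = 0.10320132 rad. Sum: 7.084 + 0.10320132 = 7.1872013 rad. 1 gradian = 0.015707963 rad, so 7.1872013 rad = 7.1872013 / 0.015707963 = 457.55145 gradian ≈ 457.6 gradian (4 s.f.).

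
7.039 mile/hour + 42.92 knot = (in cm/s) 1 mile/hour = 0.44704 m/s, so 7.039 mile/hour = 7.039 * 0.44704 = 3.1467146 m/s. 1 knot = 0.51444444 m/s, so 42.92 knot = 42.92 * 0.51444444 = 22.079956 m/s. Sum: 3.1467146 + 22.079956 = 25.22667 m/s. 1 cm/s = 0.01 m/s, so 25.22667 m/s = 25.22667 / 0.01 = 2522.667 cm/s ≈ 2523 cm/s (4 s.f.). Final answer: 2523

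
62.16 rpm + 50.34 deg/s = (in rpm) 1 rpm = 0.10471976 rad/s, so 62.16 rpm = 62.16 * 0.10471976 = 6.50938 rad/s. 1 deg/s = 0.017453293 rad/s, so 50.34 deg/s = 50.34 * 0.017453293 = 0.87859875 rad/s. Sum: 6.50938 + 0.87859875 = 7.3879787 rad/s. 1 rpm = 0.10471976 rad/s, so 7.3879787 rad/s = 7.3879787 / 0.10471976 = 70.55 rpm. Final answer: 70.55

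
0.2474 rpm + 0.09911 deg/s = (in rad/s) 0.02764. Check: 1 rpm = 0.10471976 rad/s, so 0.2474 rpm = 0.2474 * 0.10471976 = 0.025907667 rad/s. 1 deg/s = 0.017453293 rad/s, so 0.09911 deg/s = 0.09911 * 0.017453293 = 0.0017297958 rad/s. Sum: 0.025907667 + 0.0017297958 = 0.027637463 rad/s. Result: 0.027637463 rad/s ≈ 0.02764 rad/s (4 s.f.).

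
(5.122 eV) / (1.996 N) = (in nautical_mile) 2.22e-22. Check: 1 eV = 1.6021766e-19 J, so 5.122 eV = 5.122 * 1.6021766e-19 = 8.2063487e-19 J. 1.996 N is already in N. Combine: 8.2063487e-19 J / 1.996 N = 4.1113972e-19 m. 1 nautical_mile = 1852 m, so 4.1113972e-19 m = 4.1113972e-19 / 1852 = 2.2199769e-22 nautical_mile ≈ 2.22e-22 nautical_mile (4 s.f.).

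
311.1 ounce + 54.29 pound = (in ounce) 1 ounce = 0.028349523 kg, so 311.1 ounce = 311.1 * 0.028349523 = 8.8195366 kg. 1 pound = 0.45359237 kg, so 54.29 pound = 54.29 * 0.45359237 = 24.62553 kg. Sum: 8.8195366 + 24.62553 = 33.445066 kg. 1 ounce = 0.028349523 kg, so 33.445066 kg = 33.445066 / 0.028349523 = 1179.74 ounce ≈ 1180 ounce (4 s.f.). Final answer: 1180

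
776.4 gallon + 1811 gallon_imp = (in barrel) 1 gallon = 0.0037854118 m^3, so 776.4 gallon = 776.4 * 0.0037854118 = 2.9389937 m^3. 1 gallon_imp = 0.00454609 m^3, so 1811 gallon_imp = 1811 * 0.00454609 = 8.232969 m^3. Sum: 2.9389937 + 8.232969 = 11.171963 m^3. 1 barrel = 0.15898729 m^3, so 11.171963 m^3 = 11.171963 / 0.15898729 = 70.269531 barrel ≈ 70.27 barrel (4 s.f.). Final answer: 70.27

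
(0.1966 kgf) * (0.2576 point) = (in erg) 1 kgf = 9.80665 N, so 0.1966 kgf = 0.1966 * 9.80665 = 1.9279874 N. 1 point = 0.00035277778 m, so 0.2576 point = 0.2576 * 0.00035277778 = 9.0875556e-05 m. Combine: 1.9279874 N * 9.0875556e-05 m = 0.00017520693 J. 1 erg = 1e-07 J, so 0.00017520693 J = 0.00017520693 / 1e-07 = 1752.0693 erg ≈ 1752 erg (4 s.f.). Final answer: 1752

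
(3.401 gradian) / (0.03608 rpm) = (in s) 1 gradian = 0.015707963 rad, so 3.401 gradian = 3.401 * 0.015707963 = 0.053422783 rad. 1 rpm = 0.10471976 rad/s, so 0.03608 rpm = 0.03608 * 0.10471976 = 0.0037782888 rad/s. Combine: 0.053422783 rad / 0.0037782888 rad/s = 14.139412 s. Result: 14.139412 s ≈ 14.14 s (4 s.f.). Final answer: 14.14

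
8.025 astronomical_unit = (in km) 1 astronomical_unit = 1.4959787e+11 m, so 8.025 astronomical_unit = 8.025 * 1.4959787e+11 = 1.2005229e+12 m. 1 km = 1000 m, so 1.2005229e+12 m = 1.2005229e+12 / 1000 = 1.2005229e+09 km ≈ 1.201e+09 km (4 s.f.). Final answer: 1.201e+09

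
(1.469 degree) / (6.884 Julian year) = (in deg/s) 1 degree = 0.017453293 rad, so 1.469 degree = 1.469 * 0.017453293 = 0.025638887 rad. 1 Julian year = 31557600 s, so 6.884 Julian year = 6.884 * 31557600 = 2.1724252e+08 s. Combine: 0.025638887 rad / 2.1724252e+08 s = 1.1801965e-10 rad/s. 1 deg/s = 0.017453293 rad/s, so 1.1801965e-10 rad/s = 1.1801965e-10 / 0.017453293 = 6.762028e-09 deg/s ≈ 6.762e-09 deg/s (4 s.f.). Final answer: 6.762e-09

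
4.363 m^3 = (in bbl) 27.44. Check: 1 bbl = 0.15898729 m^3, so 4.363 m^3 = 4.363 / 0.15898729 = 27.442444 bbl ≈ 27.44 bbl (4 s.f.).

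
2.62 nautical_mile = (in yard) 1 nautical_mile = 1852 m, so 2.62 nautical_mile = 2.62 * 1852 = 4852.24 m. 1 yard = 0.9144 m, so 4852.24 m = 4852.24 / 0.9144 = 5306.4742 yard ≈ 5306 yard (4 s.f.). Final answer: 5306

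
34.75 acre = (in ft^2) 1 acre = 4046.8564 m^2, so 34.75 acre = 34.75 * 4046.8564 = 140628.26 m^2. 1 ft^2 = 0.09290304 m^2, so 140628.26 m^2 = 140628.26 / 0.09290304 = 1513710 ft^2 ≈ 1.514e+06 ft^2 (4 s.f.). Final answer: 1.514e+06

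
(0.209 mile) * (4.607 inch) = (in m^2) 1 mile = 1609.344 m, so 0.209 mile = 0.209 * 1609.344 = 336.3529 m. 1 inch = 0.0254 m, so 4.607 inch = 4.607 * 0.0254 = 0.1170178 m. Combine: 336.3529 m * 0.1170178 m = 39.359276 m^2. Result: 39.359276 m^2 ≈ 39.36 m^2 (4 s.f.). Final answer: 39.36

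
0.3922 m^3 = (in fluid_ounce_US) 1 fluid_ounce_US = 2.957353e-05 m^3, so 0.3922 m^3 = 0.3922 / 2.957353e-05 = 13261.86 fluid_ounce_US ≈ 1.326e+04 fluid_ounce_US (4 s.f.). Final answer: 1.326e+04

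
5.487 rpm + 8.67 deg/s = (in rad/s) 1 rpm = 0.10471976 rad/s, so 5.487 rpm = 5.487 * 0.10471976 = 0.5745973 rad/s. 1 deg/s = 0.017453293 rad/s, so 8.67 deg/s = 8.67 * 0.017453293 = 0.15132005 rad/s. Sum: 0.5745973 + 0.15132005 = 0.72591734 rad/s. Result: 0.72591734 rad/s ≈ 0.7259 rad/s (4 s.f.). Final answer: 0.7259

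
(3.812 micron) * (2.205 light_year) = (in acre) 1.965e+07. Check: 1 micron = 1e-06 m, so 3.812 micron = 3.812 * 1e-06 = 3.812e-06 m. 1 light_year = 9.4607305e+15 m, so 2.205 light_year = 2.205 * 9.4607305e+15 = 2.0860911e+16 m. Combine: 3.812e-06 m * 2.0860911e+16 m = 7.9521792e+10 m^2. 1 acre = 4046.8564 m^2, so 7.9521792e+10 m^2 = 7.9521792e+10 / 4046.8564 = 19650263 acre ≈ 1.965e+07 acre (4 s.f.).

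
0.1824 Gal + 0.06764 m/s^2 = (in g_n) 1 Gal = 0.01 m/s^2, so 0.1824 Gal = 0.1824 * 0.01 = 0.001824 m/s^2. 0.06764 m/s^2 is already in m/s^2. Sum: 0.001824 + 0.06764 = 0.069464 m/s^2. 1 g_n = 9.80665 m/s^2, so 0.069464 m/s^2 = 0.069464 / 9.80665 = 0.0070833567 g_n ≈ 0.007083 g_n (4 s.f.). Final answer: 0.007083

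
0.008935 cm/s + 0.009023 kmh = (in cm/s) 1 cm/s = 0.01 m/s, so 0.008935 cm/s = 0.008935 * 0.01 = 8.935e-05 m/s. 1 kmh = 0.27777778 m/s, so 0.009023 kmh = 0.009023 * 0.27777778 = 0.0025063889 m/s. Sum: 8.935e-05 + 0.0025063889 = 0.0025957389 m/s. 1 cm/s = 0.01 m/s, so 0.0025957389 m/s = 0.0025957389 / 0.01 = 0.25957389 cm/s ≈ 0.2596 cm/s (4 s.f.). Final answer: 0.2596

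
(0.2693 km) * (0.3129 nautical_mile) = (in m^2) 1.561e+05. Check: 1 km = 1000 m, so 0.2693 km = 0.2693 * 1000 = 269.3 m. 1 nautical_mile = 1852 m, so 0.3129 nautical_mile = 0.3129 * 1852 = 579.4908 m. Combine: 269.3 m * 579.4908 m = 156056.87 m^2. Result: 156056.87 m^2 ≈ 1.561e+05 m^2 (4 s.f.).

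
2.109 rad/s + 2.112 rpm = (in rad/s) 2.33. Check: 2.109 rad/s is already in rad/s. 1 rpm = 0.10471976 rad/s, so 2.112 rpm = 2.112 * 0.10471976 = 0.22116812 rad/s. Sum: 2.109 + 0.22116812 = 2.3301681 rad/s. Result: 2.3301681 rad/s ≈ 2.33 rad/s (4 s.f.).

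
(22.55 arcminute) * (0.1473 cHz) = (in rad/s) 9.662e-06. Check: 1 arcminute = 0.00029088821 rad, so 22.55 arcminute = 22.55 * 0.00029088821 = 0.0065595291 rad. 1 cHz = 0.01 Hz, so 0.1473 cHz = 0.1473 * 0.01 = 0.001473 Hz. Combine: 0.0065595291 rad * 0.001473 Hz = 9.6621864e-06 rad/s. Result: 9.6621864e-06 rad/s ≈ 9.662e-06 rad/s (4 s.f.).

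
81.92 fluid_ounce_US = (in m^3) 1 fluid_ounce_US = 2.957353e-05 m^3, so 81.92 fluid_ounce_US = 81.92 * 2.957353e-05 = 0.0024226635 m^3. Result: 0.0024226635 m^3 ≈ 0.002423 m^3 (4 s.f.). Final answer: 0.002423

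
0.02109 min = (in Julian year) 1 min = 60 s, so 0.02109 min = 0.02109 * 60 = 1.2654 s. 1 Julian year = 31557600 s, so 1.2654 s = 1.2654 / 31557600 = 4.0098106e-08 Julian year ≈ 4.01e-08 Julian year (4 s.f.). Final answer: 4.01e-08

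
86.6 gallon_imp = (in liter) 393.7. Check: 1 gallon_imp = 0.00454609 m^3, so 86.6 gallon_imp = 86.6 * 0.00454609 = 0.39369139 m^3. 1 liter = 0.001 m^3, so 0.39369139 m^3 = 0.39369139 / 0.001 = 393.69139 liter ≈ 393.7 liter (4 s.f.).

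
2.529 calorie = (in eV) 6.604e+19. Check: 1 calorie = 4.184 J, so 2.529 calorie = 2.529 * 4.184 = 10.581336 J. 1 eV = 1.6021766e-19 J, so 10.581336 J = 10.581336 / 1.6021766e-19 = 6.6043505e+19 eV ≈ 6.604e+19 eV (4 s.f.).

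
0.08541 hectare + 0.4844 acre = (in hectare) 1 hectare = 10000 m^2, so 0.08541 hectare = 0.08541 * 10000 = 854.1 m^2. 1 acre = 4046.8564 m^2, so 0.4844 acre = 0.4844 * 4046.8564 = 1960.2973 m^2. Sum: 854.1 + 1960.2973 = 2814.3973 m^2. 1 hectare = 10000 m^2, so 2814.3973 m^2 = 2814.3973 / 10000 = 0.28143973 hectare ≈ 0.2814 hectare (4 s.f.). Final answer: 0.2814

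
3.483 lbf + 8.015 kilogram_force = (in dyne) 9.409e+06. Check: 1 lbf = 4.4482216 N, so 3.483 lbf = 3.483 * 4.4482216 = 15.493156 N. 1 kilogram_force = 9.80665 N, so 8.015 kilogram_force = 8.015 * 9.80665 = 78.6003 N. Sum: 15.493156 + 78.6003 = 94.093456 N. 1 dyne = 1e-05 N, so 94.093456 N = 94.093456 / 1e-05 = 9409345.6 dyne ≈ 9.409e+06 dyne (4 s.f.).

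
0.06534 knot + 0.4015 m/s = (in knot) 1 knot = 0.51444444 m/s, so 0.06534 knot = 0.06534 * 0.51444444 = 0.0336138 m/s. 0.4015 m/s is already in m/s. Sum: 0.0336138 + 0.4015 = 0.4351138 m/s. 1 knot = 0.51444444 m/s, so 0.4351138 m/s = 0.4351138 / 0.51444444 = 0.84579356 knot ≈ 0.8458 knot (4 s.f.). Final answer: 0.8458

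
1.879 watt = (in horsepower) 1.879 watt = 1.879 W. 1 horsepower = 745.69987 W, so 1.879 W = 1.879 / 745.69987 = 0.0025197805 horsepower ≈ 0.00252 horsepower (4 s.f.). Final answer: 0.00252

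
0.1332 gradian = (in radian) 1 gradian = 0.015707963 rad, so 0.1332 gradian = 0.1332 * 0.015707963 = 0.0020923007 rad. 0.0020923007 rad = 0.0020923007 radian ≈ 0.002092 radian (4 s.f.). Final answer: 0.002092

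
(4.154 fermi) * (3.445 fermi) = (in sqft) 1 fermi = 1e-15 m, so 4.154 fermi = 4.154 * 1e-15 = 4.154e-15 m. 1 fermi = 1e-15 m, so 3.445 fermi = 3.445 * 1e-15 = 3.445e-15 m. Combine: 4.154e-15 m * 3.445e-15 m = 1.431053e-29 m^2. 1 sqft = 0.09290304 m^2, so 1.431053e-29 m^2 = 1.431053e-29 / 0.09290304 = 1.5403726e-28 sqft ≈ 1.54e-28 sqft (4 s.f.). Final answer: 1.54e-28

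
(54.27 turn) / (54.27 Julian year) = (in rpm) 1.901e-06. Check: 1 turn = 6.2831853 rad, so 54.27 turn = 54.27 * 6.2831853 = 340.98847 rad. 1 Julian year = 31557600 s, so 54.27 Julian year = 54.27 * 31557600 = 1.712631e+09 s. Combine: 340.98847 rad / 1.712631e+09 s = 1.9910213e-07 rad/s. 1 rpm = 0.10471976 rad/s, so 1.9910213e-07 rad/s = 1.9910213e-07 / 0.10471976 = 1.9012853e-06 rpm ≈ 1.901e-06 rpm (4 s.f.).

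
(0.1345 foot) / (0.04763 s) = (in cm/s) 1 foot = 0.3048 m, so 0.1345 foot = 0.1345 * 0.3048 = 0.0409956 m. 0.04763 s is already in s. Combine: 0.0409956 m / 0.04763 s = 0.86070964 m/s. 1 cm/s = 0.01 m/s, so 0.86070964 m/s = 0.86070964 / 0.01 = 86.070964 cm/s ≈ 86.07 cm/s (4 s.f.). Final answer: 86.07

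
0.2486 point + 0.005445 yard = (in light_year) 1 point = 0.00035277778 m, so 0.2486 point = 0.2486 * 0.00035277778 = 8.7700556e-05 m. 1 yard = 0.9144 m, so 0.005445 yard = 0.005445 * 0.9144 = 0.004978908 m. Sum: 8.7700556e-05 + 0.004978908 = 0.0050666086 m. 1 light_year = 9.4607305e+15 m, so 0.0050666086 m = 0.0050666086 / 9.4607305e+15 = 5.3554095e-19 light_year ≈ 5.355e-19 light_year (4 s.f.). Final answer: 5.355e-19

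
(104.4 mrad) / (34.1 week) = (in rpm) 1 mrad = 0.001 rad, so 104.4 mrad = 104.4 * 0.001 = 0.1044 rad. 1 week = 604800 s, so 34.1 week = 34.1 * 604800 = 20623680 s. Combine: 0.1044 rad / 20623680 s = 5.0621422e-09 rad/s. 1 rpm = 0.10471976 rad/s, so 5.0621422e-09 rad/s = 5.0621422e-09 / 0.10471976 = 4.8339897e-08 rpm ≈ 4.834e-08 rpm (4 s.f.). Final answer: 4.834e-08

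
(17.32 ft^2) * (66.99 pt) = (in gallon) 1 ft^2 = 0.09290304 m^2, so 17.32 ft^2 = 17.32 * 0.09290304 = 1.6090807 m^2. 1 pt = 0.00035277778 m, so 66.99 pt = 66.99 * 0.00035277778 = 0.023632583 m. Combine: 1.6090807 m^2 * 0.023632583 m = 0.038026733 m^3. 1 gallon = 0.0037854118 m^3, so 0.038026733 m^3 = 0.038026733 / 0.0037854118 = 10.0456 gallon ≈ 10.05 gallon (4 s.f.). Final answer: 10.05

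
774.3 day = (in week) 110.6. Check: 1 day = 86400 s, so 774.3 day = 774.3 * 86400 = 66899520 s. 1 week = 604800 s, so 66899520 s = 66899520 / 604800 = 110.61429 week ≈ 110.6 week (4 s.f.).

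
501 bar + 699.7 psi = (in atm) 1 bar = 100000 Pa, so 501 bar = 501 * 100000 = 50100000 Pa. 1 psi = 6894.7573 Pa, so 699.7 psi = 699.7 * 6894.7573 = 4824261.7 Pa. Sum: 50100000 + 4824261.7 = 54924262 Pa. 1 atm = 101325 Pa, so 54924262 Pa = 54924262 / 101325 = 542.06032 atm ≈ 542.1 atm (4 s.f.). Final answer: 542.1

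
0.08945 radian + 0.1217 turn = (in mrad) 854.1. Check: 0.08945 radian = 0.08945 rad. 1 turn = 6.2831853 rad, so 0.1217 turn = 0.1217 * 6.2831853 = 0.76466365 rad. Sum: 0.08945 + 0.76466365 = 0.85411365 rad. 1 mrad = 0.001 rad, so 0.85411365 rad = 0.85411365 / 0.001 = 854.11365 mrad ≈ 854.1 mrad (4 s.f.).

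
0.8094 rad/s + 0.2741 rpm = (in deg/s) 48.02. Check: 0.8094 rad/s is already in rad/s. 1 rpm = 0.10471976 rad/s, so 0.2741 rpm = 0.2741 * 0.10471976 = 0.028703685 rad/s. Sum: 0.8094 + 0.028703685 = 0.83810368 rad/s. 1 deg/s = 0.017453293 rad/s, so 0.83810368 rad/s = 0.83810368 / 0.017453293 = 48.019804 deg/s ≈ 48.02 deg/s (4 s.f.).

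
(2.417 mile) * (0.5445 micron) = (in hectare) 1 mile = 1609.344 m, so 2.417 mile = 2.417 * 1609.344 = 3889.7844 m. 1 micron = 1e-06 m, so 0.5445 micron = 0.5445 * 1e-06 = 5.445e-07 m. Combine: 3889.7844 m * 5.445e-07 m = 0.0021179876 m^2. 1 hectare = 10000 m^2, so 0.0021179876 m^2 = 0.0021179876 / 10000 = 2.1179876e-07 hectare ≈ 2.118e-07 hectare (4 s.f.). Final answer: 2.118e-07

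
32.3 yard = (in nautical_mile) 1 yard = 0.9144 m, so 32.3 yard = 32.3 * 0.9144 = 29.53512 m. 1 nautical_mile = 1852 m, so 29.53512 m = 29.53512 / 1852 = 0.015947689 nautical_mile ≈ 0.01595 nautical_mile (4 s.f.). Final answer: 0.01595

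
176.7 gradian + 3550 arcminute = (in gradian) 1 gradian = 0.015707963 rad, so 176.7 gradian = 176.7 * 0.015707963 = 2.7755971 rad. 1 arcminute = 0.00029088821 rad, so 3550 arcminute = 3550 * 0.00029088821 = 1.0326531 rad. Sum: 2.7755971 + 1.0326531 = 3.8082503 rad. 1 gradian = 0.015707963 rad, so 3.8082503 rad = 3.8082503 / 0.015707963 = 242.44074 gradian ≈ 242.4 gradian (4 s.f.). Final answer: 242.4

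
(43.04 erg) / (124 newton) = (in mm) 1 erg = 1e-07 J, so 43.04 erg = 43.04 * 1e-07 = 4.304e-06 J. 124 newton = 124 N. Combine: 4.304e-06 J / 124 N = 3.4709677e-08 m. 1 mm = 0.001 m, so 3.4709677e-08 m = 3.4709677e-08 / 0.001 = 3.4709677e-05 mm ≈ 3.471e-05 mm (4 s.f.). Final answer: 3.471e-05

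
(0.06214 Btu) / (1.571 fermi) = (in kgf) 1 Btu = 1055.0559 J, so 0.06214 Btu = 0.06214 * 1055.0559 = 65.561171 J. 1 fermi = 1e-15 m, so 1.571 fermi = 1.571 * 1e-15 = 1.571e-15 m. Combine: 65.561171 J / 1.571e-15 m = 4.1732126e+16 N. 1 kgf = 9.80665 N, so 4.1732126e+16 N = 4.1732126e+16 / 9.80665 = 4.2554926e+15 kgf ≈ 4.255e+15 kgf (4 s.f.). Final answer: 4.255e+15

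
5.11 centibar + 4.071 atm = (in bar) 1 centibar = 1000 Pa, so 5.11 centibar = 5.11 * 1000 = 5110 Pa. 1 atm = 101325 Pa, so 4.071 atm = 4.071 * 101325 = 412494.07 Pa. Sum: 5110 + 412494.07 = 417604.07 Pa. 1 bar = 100000 Pa, so 417604.07 Pa = 417604.07 / 100000 = 4.1760407 bar ≈ 4.176 bar (4 s.f.). Final answer: 4.176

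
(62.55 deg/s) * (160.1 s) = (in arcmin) 1 deg/s = 0.017453293 rad/s, so 62.55 deg/s = 62.55 * 0.017453293 = 1.0917034 rad/s. 160.1 s is already in s. Combine: 1.0917034 rad/s * 160.1 s = 174.78172 rad. 1 arcmin = 0.00029088821 rad, so 174.78172 rad = 174.78172 / 0.00029088821 = 600855.3 arcmin ≈ 6.009e+05 arcmin (4 s.f.). Final answer: 6.009e+05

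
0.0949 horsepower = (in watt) 1 horsepower = 745.69987 W, so 0.0949 horsepower = 0.0949 * 745.69987 = 70.766918 W. 70.766918 W = 70.766918 watt ≈ 70.77 watt (4 s.f.). Final answer: 70.77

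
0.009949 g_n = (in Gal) 9.757. Check: 1 g_n = 9.80665 m/s^2, so 0.009949 g_n = 0.009949 * 9.80665 = 0.097566361 m/s^2. 1 Gal = 0.01 m/s^2, so 0.097566361 m/s^2 = 0.097566361 / 0.01 = 9.7566361 Gal ≈ 9.757 Gal (4 s.f.).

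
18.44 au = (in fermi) 1 au = 1.4959787e+11 m, so 18.44 au = 18.44 * 1.4959787e+11 = 2.7585847e+12 m. 1 fermi = 1e-15 m, so 2.7585847e+12 m = 2.7585847e+12 / 1e-15 = 2.7585847e+27 fermi ≈ 2.759e+27 fermi (4 s.f.). Final answer: 2.759e+27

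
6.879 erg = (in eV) 4.294e+12. Check: 1 erg = 1e-07 J, so 6.879 erg = 6.879 * 1e-07 = 6.879e-07 J. 1 eV = 1.6021766e-19 J, so 6.879e-07 J = 6.879e-07 / 1.6021766e-19 = 4.2935341e+12 eV ≈ 4.294e+12 eV (4 s.f.).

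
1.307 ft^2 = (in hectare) 1 ft^2 = 0.09290304 m^2, so 1.307 ft^2 = 1.307 * 0.09290304 = 0.12142427 m^2. 1 hectare = 10000 m^2, so 0.12142427 m^2 = 0.12142427 / 10000 = 1.2142427e-05 hectare ≈ 1.214e-05 hectare (4 s.f.). Final answer: 1.214e-05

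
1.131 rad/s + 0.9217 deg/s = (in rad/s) 1.131 rad/s is already in rad/s. 1 deg/s = 0.017453293 rad/s, so 0.9217 deg/s = 0.9217 * 0.017453293 = 0.0160867 rad/s. Sum: 1.131 + 0.0160867 = 1.1470867 rad/s. Result: 1.1470867 rad/s ≈ 1.147 rad/s (4 s.f.). Final answer: 1.147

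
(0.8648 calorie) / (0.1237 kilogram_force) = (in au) 1.994e-11. Check: 1 calorie = 4.184 J, so 0.8648 calorie = 0.8648 * 4.184 = 3.6183232 J. 1 kilogram_force = 9.80665 N, so 0.1237 kilogram_force = 0.1237 * 9.80665 = 1.2130826 N. Combine: 3.6183232 J / 1.2130826 N = 2.9827509 m. 1 au = 1.4959787e+11 m, so 2.9827509 m = 2.9827509 / 1.4959787e+11 = 1.9938458e-11 au ≈ 1.994e-11 au (4 s.f.).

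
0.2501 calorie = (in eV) 1 calorie = 4.184 J, so 0.2501 calorie = 0.2501 * 4.184 = 1.0464184 J. 1 eV = 1.6021766e-19 J, so 1.0464184 J = 1.0464184 / 1.6021766e-19 = 6.5312299e+18 eV ≈ 6.531e+18 eV (4 s.f.). Final answer: 6.531e+18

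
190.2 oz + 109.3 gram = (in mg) 1 oz = 0.028349523 kg, so 190.2 oz = 190.2 * 0.028349523 = 5.3920793 kg. 1 gram = 0.001 kg, so 109.3 gram = 109.3 * 0.001 = 0.1093 kg. Sum: 5.3920793 + 0.1093 = 5.5013793 kg. 1 mg = 1e-06 kg, so 5.5013793 kg = 5.5013793 / 1e-06 = 5501379.3 mg ≈ 5.501e+06 mg (4 s.f.). Final answer: 5.501e+06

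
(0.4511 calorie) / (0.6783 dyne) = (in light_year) 1 calorie = 4.184 J, so 0.4511 calorie = 0.4511 * 4.184 = 1.8874024 J. 1 dyne = 1e-05 N, so 0.6783 dyne = 0.6783 * 1e-05 = 6.783e-06 N. Combine: 1.8874024 J / 6.783e-06 N = 278254.81 m. 1 light_year = 9.4607305e+15 m, so 278254.81 m = 278254.81 / 9.4607305e+15 = 2.9411557e-11 light_year ≈ 2.941e-11 light_year (4 s.f.). Final answer: 2.941e-11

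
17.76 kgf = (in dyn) 1.742e+07. Check: 1 kgf = 9.80665 N, so 17.76 kgf = 17.76 * 9.80665 = 174.1661 N. 1 dyn = 1e-05 N, so 174.1661 N = 174.1661 / 1e-05 = 17416610 dyn ≈ 1.742e+07 dyn (4 s.f.).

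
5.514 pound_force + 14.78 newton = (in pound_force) 8.837. Check: 1 pound_force = 4.4482216 N, so 5.514 pound_force = 5.514 * 4.4482216 = 24.527494 N. 14.78 newton = 14.78 N. Sum: 24.527494 + 14.78 = 39.307494 N. 1 pound_force = 4.4482216 N, so 39.307494 N = 39.307494 / 4.4482216 = 8.8366762 pound_force ≈ 8.837 pound_force (4 s.f.).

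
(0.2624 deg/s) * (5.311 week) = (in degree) 8.429e+05. Check: 1 deg/s = 0.017453293 rad/s, so 0.2624 deg/s = 0.2624 * 0.017453293 = 0.004579744 rad/s. 1 week = 604800 s, so 5.311 week = 5.311 * 604800 = 3212092.8 s. Combine: 0.004579744 rad/s * 3212092.8 s = 14710.563 rad. 1 degree = 0.017453293 rad, so 14710.563 rad = 14710.563 / 0.017453293 = 842853.15 degree ≈ 8.429e+05 degree (4 s.f.).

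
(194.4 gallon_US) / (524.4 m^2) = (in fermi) 1 gallon_US = 0.0037854118 m^3, so 194.4 gallon_US = 194.4 * 0.0037854118 = 0.73588405 m^3. 524.4 m^2 is already in m^2. Combine: 0.73588405 m^3 / 524.4 m^2 = 0.0014032877 m. 1 fermi = 1e-15 m, so 0.0014032877 m = 0.0014032877 / 1e-15 = 1.4032877e+12 fermi ≈ 1.403e+12 fermi (4 s.f.). Final answer: 1.403e+12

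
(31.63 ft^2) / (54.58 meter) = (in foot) 0.1766. Check: 1 ft^2 = 0.09290304 m^2, so 31.63 ft^2 = 31.63 * 0.09290304 = 2.9385232 m^2. 54.58 meter = 54.58 m. Combine: 2.9385232 m^2 / 54.58 m = 0.053838827 m. 1 foot = 0.3048 m, so 0.053838827 m = 0.053838827 / 0.3048 = 0.17663657 foot ≈ 0.1766 foot (4 s.f.).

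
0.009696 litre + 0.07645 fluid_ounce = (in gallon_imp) 0.00263. Check: 1 litre = 0.001 m^3, so 0.009696 litre = 0.009696 * 0.001 = 9.696e-06 m^3. 1 fluid_ounce = 2.957353e-05 m^3, so 0.07645 fluid_ounce = 0.07645 * 2.957353e-05 = 2.2608963e-06 m^3. Sum: 9.696e-06 + 2.2608963e-06 = 1.1956896e-05 m^3. 1 gallon_imp = 0.00454609 m^3, so 1.1956896e-05 m^3 = 1.1956896e-05 / 0.00454609 = 0.0026301495 gallon_imp ≈ 0.00263 gallon_imp (4 s.f.).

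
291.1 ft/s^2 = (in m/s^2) 1 ft/s^2 = 0.3048 m/s^2, so 291.1 ft/s^2 = 291.1 * 0.3048 = 88.72728 m/s^2. Result: 88.72728 m/s^2 ≈ 88.73 m/s^2 (4 s.f.). Final answer: 88.73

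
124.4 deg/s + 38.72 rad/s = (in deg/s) 2343. Check: 1 deg/s = 0.017453293 rad/s, so 124.4 deg/s = 124.4 * 0.017453293 = 2.1711896 rad/s. 38.72 rad/s is already in rad/s. Sum: 2.1711896 + 38.72 = 40.89119 rad/s. 1 deg/s = 0.017453293 rad/s, so 40.89119 rad/s = 40.89119 / 0.017453293 = 2342.8926 deg/s ≈ 2343 deg/s (4 s.f.).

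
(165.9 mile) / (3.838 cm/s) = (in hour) 1932. Check: 1 mile = 1609.344 m, so 165.9 mile = 165.9 * 1609.344 = 266990.17 m. 1 cm/s = 0.01 m/s, so 3.838 cm/s = 3.838 * 0.01 = 0.03838 m/s. Combine: 266990.17 m / 0.03838 m/s = 6956492.2 s. 1 hour = 3600 s, so 6956492.2 s = 6956492.2 / 3600 = 1932.3589 hour ≈ 1932 hour (4 s.f.).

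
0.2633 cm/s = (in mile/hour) 1 cm/s = 0.01 m/s, so 0.2633 cm/s = 0.2633 * 0.01 = 0.002633 m/s. 1 mile/hour = 0.44704 m/s, so 0.002633 m/s = 0.002633 / 0.44704 = 0.0058898533 mile/hour ≈ 0.00589 mile/hour (4 s.f.). Final answer: 0.00589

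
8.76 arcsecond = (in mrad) 1 arcsecond = 4.8481368e-06 rad, so 8.76 arcsecond = 8.76 * 4.8481368e-06 = 4.2469678e-05 rad. 1 mrad = 0.001 rad, so 4.2469678e-05 rad = 4.2469678e-05 / 0.001 = 0.042469678 mrad ≈ 0.04247 mrad (4 s.f.). Final answer: 0.04247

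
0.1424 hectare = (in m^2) 1 hectare = 10000 m^2, so 0.1424 hectare = 0.1424 * 10000 = 1424 m^2. Result: 1424 m^2. Final answer: 1424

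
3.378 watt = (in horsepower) 3.378 watt = 3.378 W. 1 horsepower = 745.69987 W, so 3.378 W = 3.378 / 745.69987 = 0.0045299726 horsepower ≈ 0.00453 horsepower (4 s.f.). Final answer: 0.00453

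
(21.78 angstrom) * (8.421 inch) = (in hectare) 1 angstrom = 1e-10 m, so 21.78 angstrom = 21.78 * 1e-10 = 2.178e-09 m. 1 inch = 0.0254 m, so 8.421 inch = 8.421 * 0.0254 = 0.2138934 m. Combine: 2.178e-09 m * 0.2138934 m = 4.6585983e-10 m^2. 1 hectare = 10000 m^2, so 4.6585983e-10 m^2 = 4.6585983e-10 / 10000 = 4.6585983e-14 hectare ≈ 4.659e-14 hectare (4 s.f.). Final answer: 4.659e-14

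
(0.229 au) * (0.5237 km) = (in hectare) 1.794e+09. Check: 1 au = 1.4959787e+11 m, so 0.229 au = 0.229 * 1.4959787e+11 = 3.4257912e+10 m. 1 km = 1000 m, so 0.5237 km = 0.5237 * 1000 = 523.7 m. Combine: 3.4257912e+10 m * 523.7 m = 1.7940869e+13 m^2. 1 hectare = 10000 m^2, so 1.7940869e+13 m^2 = 1.7940869e+13 / 10000 = 1.7940869e+09 hectare ≈ 1.794e+09 hectare (4 s.f.).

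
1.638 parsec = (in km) 5.054e+13. Check: 1 parsec = 3.0856776e+16 m, so 1.638 parsec = 1.638 * 3.0856776e+16 = 5.0543399e+16 m. 1 km = 1000 m, so 5.0543399e+16 m = 5.0543399e+16 / 1000 = 5.0543399e+13 km ≈ 5.054e+13 km (4 s.f.).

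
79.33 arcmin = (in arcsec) 1 arcmin = 0.00029088821 rad, so 79.33 arcmin = 79.33 * 0.00029088821 = 0.023076162 rad. 1 arcsec = 4.8481368e-06 rad, so 0.023076162 rad = 0.023076162 / 4.8481368e-06 = 4759.8 arcsec ≈ 4760 arcsec (4 s.f.). Final answer: 4760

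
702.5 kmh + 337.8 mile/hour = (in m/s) 1 kmh = 0.27777778 m/s, so 702.5 kmh = 702.5 * 0.27777778 = 195.13889 m/s. 1 mile/hour = 0.44704 m/s, so 337.8 mile/hour = 337.8 * 0.44704 = 151.01011 m/s. Sum: 195.13889 + 151.01011 = 346.149 m/s. Result: 346.149 m/s ≈ 346.1 m/s (4 s.f.). Final answer: 346.1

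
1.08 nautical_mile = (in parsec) 1 nautical_mile = 1852 m, so 1.08 nautical_mile = 1.08 * 1852 = 2000.16 m. 1 parsec = 3.0856776e+16 m, so 2000.16 m = 2000.16 / 3.0856776e+16 = 6.4820771e-14 parsec ≈ 6.482e-14 parsec (4 s.f.). Final answer: 6.482e-14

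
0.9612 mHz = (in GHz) 9.612e-13. Check: 1 mHz = 0.001 Hz, so 0.9612 mHz = 0.9612 * 0.001 = 0.0009612 Hz. 1 GHz = 1e+09 Hz, so 0.0009612 Hz = 0.0009612 / 1e+09 = 9.612e-13 GHz.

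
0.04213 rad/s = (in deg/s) 2.414. Check: 1 deg/s = 0.017453293 rad/s, so 0.04213 rad/s = 0.04213 / 0.017453293 = 2.4138712 deg/s ≈ 2.414 deg/s (4 s.f.).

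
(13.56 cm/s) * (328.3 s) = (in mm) 1 cm/s = 0.01 m/s, so 13.56 cm/s = 13.56 * 0.01 = 0.1356 m/s. 328.3 s is already in s. Combine: 0.1356 m/s * 328.3 s = 44.51748 m. 1 mm = 0.001 m, so 44.51748 m = 44.51748 / 0.001 = 44517.48 mm ≈ 4.452e+04 mm (4 s.f.). Final answer: 4.452e+04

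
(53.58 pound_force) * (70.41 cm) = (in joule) 167.8. Check: 1 pound_force = 4.4482216 N, so 53.58 pound_force = 53.58 * 4.4482216 = 238.33571 N. 1 cm = 0.01 m, so 70.41 cm = 70.41 * 0.01 = 0.7041 m. Combine: 238.33571 N * 0.7041 m = 167.81218 J. 167.81218 J = 167.81218 joule ≈ 167.8 joule (4 s.f.).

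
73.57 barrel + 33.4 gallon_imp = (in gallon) 1 barrel = 0.15898729 m^3, so 73.57 barrel = 73.57 * 0.15898729 = 11.696695 m^3. 1 gallon_imp = 0.00454609 m^3, so 33.4 gallon_imp = 33.4 * 0.00454609 = 0.15183941 m^3. Sum: 11.696695 + 0.15183941 = 11.848535 m^3. 1 gallon = 0.0037854118 m^3, so 11.848535 m^3 = 11.848535 / 0.0037854118 = 3130.0517 gallon ≈ 3130 gallon (4 s.f.). Final answer: 3130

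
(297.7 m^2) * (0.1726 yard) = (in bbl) 297.7 m^2 is already in m^2. 1 yard = 0.9144 m, so 0.1726 yard = 0.1726 * 0.9144 = 0.15782544 m. Combine: 297.7 m^2 * 0.15782544 m = 46.984633 m^3. 1 bbl = 0.15898729 m^3, so 46.984633 m^3 = 46.984633 / 0.15898729 = 295.52445 bbl ≈ 295.5 bbl (4 s.f.). Final answer: 295.5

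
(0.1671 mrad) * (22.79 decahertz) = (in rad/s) 0.03808. Check: 1 mrad = 0.001 rad, so 0.1671 mrad = 0.1671 * 0.001 = 0.0001671 rad. 1 decahertz = 10 Hz, so 22.79 decahertz = 22.79 * 10 = 227.9 Hz. Combine: 0.0001671 rad * 227.9 Hz = 0.03808209 rad/s. Result: 0.03808209 rad/s ≈ 0.03808 rad/s (4 s.f.).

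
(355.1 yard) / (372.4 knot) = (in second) 1.695. Check: 1 yard = 0.9144 m, so 355.1 yard = 355.1 * 0.9144 = 324.70344 m. 1 knot = 0.51444444 m/s, so 372.4 knot = 372.4 * 0.51444444 = 191.57911 m/s. Combine: 324.70344 m / 191.57911 m/s = 1.6948791 s. 1.6948791 s = 1.6948791 second ≈ 1.695 second (4 s.f.).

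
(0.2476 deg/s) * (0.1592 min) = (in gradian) 2.628. Check: 1 deg/s = 0.017453293 rad/s, so 0.2476 deg/s = 0.2476 * 0.017453293 = 0.0043214352 rad/s. 1 min = 60 s, so 0.1592 min = 0.1592 * 60 = 9.552 s. Combine: 0.0043214352 rad/s * 9.552 s = 0.041278349 rad. 1 gradian = 0.015707963 rad, so 0.041278349 rad = 0.041278349 / 0.015707963 = 2.6278613 gradian ≈ 2.628 gradian (4 s.f.).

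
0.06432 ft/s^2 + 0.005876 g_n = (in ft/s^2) 1 ft/s^2 = 0.3048 m/s^2, so 0.06432 ft/s^2 = 0.06432 * 0.3048 = 0.019604736 m/s^2. 1 g_n = 9.80665 m/s^2, so 0.005876 g_n = 0.005876 * 9.80665 = 0.057623875 m/s^2. Sum: 0.019604736 + 0.057623875 = 0.077228611 m/s^2. 1 ft/s^2 = 0.3048 m/s^2, so 0.077228611 m/s^2 = 0.077228611 / 0.3048 = 0.25337471 ft/s^2 ≈ 0.2534 ft/s^2 (4 s.f.). Final answer: 0.2534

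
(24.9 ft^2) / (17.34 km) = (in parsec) 1 ft^2 = 0.09290304 m^2, so 24.9 ft^2 = 24.9 * 0.09290304 = 2.3132857 m^2. 1 km = 1000 m, so 17.34 km = 17.34 * 1000 = 17340 m. Combine: 2.3132857 m^2 / 17340 m = 0.00013340748 m. 1 parsec = 3.0856776e+16 m, so 0.00013340748 m = 0.00013340748 / 3.0856776e+16 = 4.323442e-21 parsec ≈ 4.323e-21 parsec (4 s.f.). Final answer: 4.323e-21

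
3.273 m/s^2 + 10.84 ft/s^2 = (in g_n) 0.6707. Check: 3.273 m/s^2 is already in m/s^2. 1 ft/s^2 = 0.3048 m/s^2, so 10.84 ft/s^2 = 10.84 * 0.3048 = 3.304032 m/s^2. Sum: 3.273 + 3.304032 = 6.577032 m/s^2. 1 g_n = 9.80665 m/s^2, so 6.577032 m/s^2 = 6.577032 / 9.80665 = 0.67067062 g_n ≈ 0.6707 g_n (4 s.f.).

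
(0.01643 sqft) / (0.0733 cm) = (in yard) 1 sqft = 0.09290304 m^2, so 0.01643 sqft = 0.01643 * 0.09290304 = 0.0015263969 m^2. 1 cm = 0.01 m, so 0.0733 cm = 0.0733 * 0.01 = 0.000733 m. Combine: 0.0015263969 m^2 / 0.000733 m = 2.0823969 m. 1 yard = 0.9144 m, so 2.0823969 m = 2.0823969 / 0.9144 = 2.277337 yard ≈ 2.277 yard (4 s.f.). Final answer: 2.277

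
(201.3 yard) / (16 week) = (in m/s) 1 yard = 0.9144 m, so 201.3 yard = 201.3 * 0.9144 = 184.06872 m. 1 week = 604800 s, so 16 week = 16 * 604800 = 9676800 s. Combine: 184.06872 m / 9676800 s = 1.9021652e-05 m/s. Result: 1.9021652e-05 m/s ≈ 1.902e-05 m/s (4 s.f.). Final answer: 1.902e-05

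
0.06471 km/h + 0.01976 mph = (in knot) 0.05211. Check: 1 km/h = 0.27777778 m/s, so 0.06471 km/h = 0.06471 * 0.27777778 = 0.017975 m/s. 1 mph = 0.44704 m/s, so 0.01976 mph = 0.01976 * 0.44704 = 0.0088335104 m/s. Sum: 0.017975 + 0.0088335104 = 0.02680851 m/s. 1 knot = 0.51444444 m/s, so 0.02680851 m/s = 0.02680851 / 0.51444444 = 0.052111575 knot ≈ 0.05211 knot (4 s.f.).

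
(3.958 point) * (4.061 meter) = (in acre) 1 point = 0.00035277778 m, so 3.958 point = 3.958 * 0.00035277778 = 0.0013962944 m. 4.061 meter = 4.061 m. Combine: 0.0013962944 m * 4.061 m = 0.0056703517 m^2. 1 acre = 4046.8564 m^2, so 0.0056703517 m^2 = 0.0056703517 / 4046.8564 = 1.4011744e-06 acre ≈ 1.401e-06 acre (4 s.f.). Final answer: 1.401e-06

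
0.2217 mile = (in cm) 1 mile = 1609.344 m, so 0.2217 mile = 0.2217 * 1609.344 = 356.79156 m. 1 cm = 0.01 m, so 356.79156 m = 356.79156 / 0.01 = 35679.156 cm ≈ 3.568e+04 cm (4 s.f.). Final answer: 3.568e+04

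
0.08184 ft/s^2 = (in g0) 0.002544. Check: 1 ft/s^2 = 0.3048 m/s^2, so 0.08184 ft/s^2 = 0.08184 * 0.3048 = 0.024944832 m/s^2. 1 g0 = 9.80665 m/s^2, so 0.024944832 m/s^2 = 0.024944832 / 9.80665 = 0.002543665 g0 ≈ 0.002544 g0 (4 s.f.).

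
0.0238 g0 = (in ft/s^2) 0.7657. Check: 1 g0 = 9.80665 m/s^2, so 0.0238 g0 = 0.0238 * 9.80665 = 0.23339827 m/s^2. 1 ft/s^2 = 0.3048 m/s^2, so 0.23339827 m/s^2 = 0.23339827 / 0.3048 = 0.76574236 ft/s^2 ≈ 0.7657 ft/s^2 (4 s.f.).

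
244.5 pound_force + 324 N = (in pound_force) 317.3. Check: 1 pound_force = 4.4482216 N, so 244.5 pound_force = 244.5 * 4.4482216 = 1087.5902 N. 324 N is already in N. Sum: 1087.5902 + 324 = 1411.5902 N. 1 pound_force = 4.4482216 N, so 1411.5902 N = 1411.5902 / 4.4482216 = 317.3381 pound_force ≈ 317.3 pound_force (4 s.f.).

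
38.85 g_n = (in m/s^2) 381. Check: 1 g_n = 9.80665 m/s^2, so 38.85 g_n = 38.85 * 9.80665 = 380.98835 m/s^2. Result: 380.98835 m/s^2 ≈ 381 m/s^2 (4 s.f.).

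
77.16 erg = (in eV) 1 erg = 1e-07 J, so 77.16 erg = 77.16 * 1e-07 = 7.716e-06 J. 1 eV = 1.6021766e-19 J, so 7.716e-06 J = 7.716e-06 / 1.6021766e-19 = 4.8159484e+13 eV ≈ 4.816e+13 eV (4 s.f.). Final answer: 4.816e+13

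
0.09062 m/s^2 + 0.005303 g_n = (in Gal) 14.26. Check: 0.09062 m/s^2 is already in m/s^2. 1 g_n = 9.80665 m/s^2, so 0.005303 g_n = 0.005303 * 9.80665 = 0.052004665 m/s^2. Sum: 0.09062 + 0.052004665 = 0.14262466 m/s^2. 1 Gal = 0.01 m/s^2, so 0.14262466 m/s^2 = 0.14262466 / 0.01 = 14.262466 Gal ≈ 14.26 Gal (4 s.f.).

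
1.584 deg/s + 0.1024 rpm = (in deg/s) 2.198. Check: 1 deg/s = 0.017453293 rad/s, so 1.584 deg/s = 1.584 * 0.017453293 = 0.027646015 rad/s. 1 rpm = 0.10471976 rad/s, so 0.1024 rpm = 0.1024 * 0.10471976 = 0.010723303 rad/s. Sum: 0.027646015 + 0.010723303 = 0.038369318 rad/s. 1 deg/s = 0.017453293 rad/s, so 0.038369318 rad/s = 0.038369318 / 0.017453293 = 2.1984 deg/s ≈ 2.198 deg/s (4 s.f.).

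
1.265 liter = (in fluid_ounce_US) 42.77. Check: 1 liter = 0.001 m^3, so 1.265 liter = 1.265 * 0.001 = 0.001265 m^3. 1 fluid_ounce_US = 2.957353e-05 m^3, so 0.001265 m^3 = 0.001265 / 2.957353e-05 = 42.774739 fluid_ounce_US ≈ 42.77 fluid_ounce_US (4 s.f.).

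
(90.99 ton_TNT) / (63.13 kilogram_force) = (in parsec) 1.993e-08. Check: 1 ton_TNT = 4.184e+09 J, so 90.99 ton_TNT = 90.99 * 4.184e+09 = 3.8070216e+11 J. 1 kilogram_force = 9.80665 N, so 63.13 kilogram_force = 63.13 * 9.80665 = 619.09381 N. Combine: 3.8070216e+11 J / 619.09381 N = 6.1493452e+08 m. 1 parsec = 3.0856776e+16 m, so 6.1493452e+08 m = 6.1493452e+08 / 3.0856776e+16 = 1.9928671e-08 parsec ≈ 1.993e-08 parsec (4 s.f.).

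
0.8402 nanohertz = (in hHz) 1 nanohertz = 1e-09 Hz, so 0.8402 nanohertz = 0.8402 * 1e-09 = 8.402e-10 Hz. 1 hHz = 100 Hz, so 8.402e-10 Hz = 8.402e-10 / 100 = 8.402e-12 hHz. Final answer: 8.402e-12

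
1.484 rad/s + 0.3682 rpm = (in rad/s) 1.523. Check: 1.484 rad/s is already in rad/s. 1 rpm = 0.10471976 rad/s, so 0.3682 rpm = 0.3682 * 0.10471976 = 0.038557814 rad/s. Sum: 1.484 + 0.038557814 = 1.5225578 rad/s. Result: 1.5225578 rad/s ≈ 1.523 rad/s (4 s.f.).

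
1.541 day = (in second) 1 day = 86400 s, so 1.541 day = 1.541 * 86400 = 133142.4 s. 133142.4 s = 133142.4 second ≈ 1.331e+05 second (4 s.f.). Final answer: 1.331e+05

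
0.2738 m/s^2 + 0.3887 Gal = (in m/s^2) 0.2738 m/s^2 is already in m/s^2. 1 Gal = 0.01 m/s^2, so 0.3887 Gal = 0.3887 * 0.01 = 0.003887 m/s^2. Sum: 0.2738 + 0.003887 = 0.277687 m/s^2. Result: 0.277687 m/s^2 ≈ 0.2777 m/s^2 (4 s.f.). Final answer: 0.2777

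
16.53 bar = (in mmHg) 1 bar = 100000 Pa, so 16.53 bar = 16.53 * 100000 = 1653000 Pa. 1 mmHg = 133.32237 Pa, so 1653000 Pa = 1653000 / 133.32237 = 12398.52 mmHg ≈ 1.24e+04 mmHg (4 s.f.). Final answer: 1.24e+04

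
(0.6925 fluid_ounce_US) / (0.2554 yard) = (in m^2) 8.769e-05. Check: 1 fluid_ounce_US = 2.957353e-05 m^3, so 0.6925 fluid_ounce_US = 0.6925 * 2.957353e-05 = 2.0479669e-05 m^3. 1 yard = 0.9144 m, so 0.2554 yard = 0.2554 * 0.9144 = 0.23353776 m. Combine: 2.0479669e-05 m^3 / 0.23353776 m = 8.7693182e-05 m^2. Result: 8.7693182e-05 m^2 ≈ 8.769e-05 m^2 (4 s.f.).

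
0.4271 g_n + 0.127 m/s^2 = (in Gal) 1 g_n = 9.80665 m/s^2, so 0.4271 g_n = 0.4271 * 9.80665 = 4.1884202 m/s^2. 0.127 m/s^2 is already in m/s^2. Sum: 4.1884202 + 0.127 = 4.3154202 m/s^2. 1 Gal = 0.01 m/s^2, so 4.3154202 m/s^2 = 4.3154202 / 0.01 = 431.54202 Gal ≈ 431.5 Gal (4 s.f.). Final answer: 431.5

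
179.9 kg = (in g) 1 g = 0.001 kg, so 179.9 kg = 179.9 / 0.001 = 179900 g ≈ 1.799e+05 g (4 s.f.). Final answer: 1.799e+05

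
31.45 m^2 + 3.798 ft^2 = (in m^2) 31.8. Check: 31.45 m^2 is already in m^2. 1 ft^2 = 0.09290304 m^2, so 3.798 ft^2 = 3.798 * 0.09290304 = 0.35284575 m^2. Sum: 31.45 + 0.35284575 = 31.802846 m^2. Result: 31.802846 m^2 ≈ 31.8 m^2 (4 s.f.).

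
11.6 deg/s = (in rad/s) 0.2025. Check: 1 deg/s = 0.017453293 rad/s, so 11.6 deg/s = 11.6 * 0.017453293 = 0.20245819 rad/s. Result: 0.20245819 rad/s ≈ 0.2025 rad/s (4 s.f.).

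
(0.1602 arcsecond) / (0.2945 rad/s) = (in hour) 7.326e-10. Check: 1 arcsecond = 4.8481368e-06 rad, so 0.1602 arcsecond = 0.1602 * 4.8481368e-06 = 7.7667152e-07 rad. 0.2945 rad/s is already in rad/s. Combine: 7.7667152e-07 rad / 0.2945 rad/s = 2.6372547e-06 s. 1 hour = 3600 s, so 2.6372547e-06 s = 2.6372547e-06 / 3600 = 7.3257076e-10 hour ≈ 7.326e-10 hour (4 s.f.).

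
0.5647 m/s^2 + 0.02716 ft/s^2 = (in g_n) 0.05843. Check: 0.5647 m/s^2 is already in m/s^2. 1 ft/s^2 = 0.3048 m/s^2, so 0.02716 ft/s^2 = 0.02716 * 0.3048 = 0.008278368 m/s^2. Sum: 0.5647 + 0.008278368 = 0.57297837 m/s^2. 1 g_n = 9.80665 m/s^2, so 0.57297837 m/s^2 = 0.57297837 / 9.80665 = 0.058427533 g_n ≈ 0.05843 g_n (4 s.f.).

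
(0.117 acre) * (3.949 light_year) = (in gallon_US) 4.673e+21. Check: 1 acre = 4046.8564 m^2, so 0.117 acre = 0.117 * 4046.8564 = 473.4822 m^2. 1 light_year = 9.4607305e+15 m, so 3.949 light_year = 3.949 * 9.4607305e+15 = 3.7360425e+16 m. Combine: 473.4822 m^2 * 3.7360425e+16 m = 1.7689496e+19 m^3. 1 gallon_US = 0.0037854118 m^3, so 1.7689496e+19 m^3 = 1.7689496e+19 / 0.0037854118 = 4.6730705e+21 gallon_US ≈ 4.673e+21 gallon_US (4 s.f.).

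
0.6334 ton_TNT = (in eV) 1.654e+28. Check: 1 ton_TNT = 4.184e+09 J, so 0.6334 ton_TNT = 0.6334 * 4.184e+09 = 2.6501456e+09 J. 1 eV = 1.6021766e-19 J, so 2.6501456e+09 J = 2.6501456e+09 / 1.6021766e-19 = 1.6540908e+28 eV ≈ 1.654e+28 eV (4 s.f.).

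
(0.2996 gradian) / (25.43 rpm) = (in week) 1 gradian = 0.015707963 rad, so 0.2996 gradian = 0.2996 * 0.015707963 = 0.0047061058 rad. 1 rpm = 0.10471976 rad/s, so 25.43 rpm = 25.43 * 0.10471976 = 2.6630234 rad/s. Combine: 0.0047061058 rad / 2.6630234 rad/s = 0.0017672041 s. 1 week = 604800 s, so 0.0017672041 s = 0.0017672041 / 604800 = 2.9219644e-09 week ≈ 2.922e-09 week (4 s.f.). Final answer: 2.922e-09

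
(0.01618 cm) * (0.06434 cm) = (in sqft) 1 cm = 0.01 m, so 0.01618 cm = 0.01618 * 0.01 = 0.0001618 m. 1 cm = 0.01 m, so 0.06434 cm = 0.06434 * 0.01 = 0.0006434 m. Combine: 0.0001618 m * 0.0006434 m = 1.0410212e-07 m^2. 1 sqft = 0.09290304 m^2, so 1.0410212e-07 m^2 = 1.0410212e-07 / 0.09290304 = 1.1205459e-06 sqft ≈ 1.121e-06 sqft (4 s.f.). Final answer: 1.121e-06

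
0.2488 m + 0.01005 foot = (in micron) 0.2488 m is already in m. 1 foot = 0.3048 m, so 0.01005 foot = 0.01005 * 0.3048 = 0.00306324 m. Sum: 0.2488 + 0.00306324 = 0.25186324 m. 1 micron = 1e-06 m, so 0.25186324 m = 0.25186324 / 1e-06 = 251863.24 micron ≈ 2.519e+05 micron (4 s.f.). Final answer: 2.519e+05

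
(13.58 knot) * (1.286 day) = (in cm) 1 knot = 0.51444444 m/s, so 13.58 knot = 13.58 * 0.51444444 = 6.9861556 m/s. 1 day = 86400 s, so 1.286 day = 1.286 * 86400 = 111110.4 s. Combine: 6.9861556 m/s * 111110.4 s = 776234.54 m. 1 cm = 0.01 m, so 776234.54 m = 776234.54 / 0.01 = 77623454 cm ≈ 7.762e+07 cm (4 s.f.). Final answer: 7.762e+07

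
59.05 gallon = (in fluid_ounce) 7558. Check: 1 gallon = 0.0037854118 m^3, so 59.05 gallon = 59.05 * 0.0037854118 = 0.22352857 m^3. 1 fluid_ounce = 2.957353e-05 m^3, so 0.22352857 m^3 = 0.22352857 / 2.957353e-05 = 7558.4 fluid_ounce ≈ 7558 fluid_ounce (4 s.f.).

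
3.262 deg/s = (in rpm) 1 deg/s = 0.017453293 rad/s, so 3.262 deg/s = 3.262 * 0.017453293 = 0.05693264 rad/s. 1 rpm = 0.10471976 rad/s, so 0.05693264 rad/s = 0.05693264 / 0.10471976 = 0.54366667 rpm ≈ 0.5437 rpm (4 s.f.). Final answer: 0.5437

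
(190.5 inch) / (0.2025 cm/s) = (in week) 0.003951. Check: 1 inch = 0.0254 m, so 190.5 inch = 190.5 * 0.0254 = 4.8387 m. 1 cm/s = 0.01 m/s, so 0.2025 cm/s = 0.2025 * 0.01 = 0.002025 m/s. Combine: 4.8387 m / 0.002025 m/s = 2389.4815 s. 1 week = 604800 s, so 2389.4815 s = 2389.4815 / 604800 = 0.0039508622 week ≈ 0.003951 week (4 s.f.).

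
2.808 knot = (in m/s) 1 knot = 0.51444444 m/s, so 2.808 knot = 2.808 * 0.51444444 = 1.44456 m/s. Result: 1.44456 m/s ≈ 1.445 m/s (4 s.f.). Final answer: 1.445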